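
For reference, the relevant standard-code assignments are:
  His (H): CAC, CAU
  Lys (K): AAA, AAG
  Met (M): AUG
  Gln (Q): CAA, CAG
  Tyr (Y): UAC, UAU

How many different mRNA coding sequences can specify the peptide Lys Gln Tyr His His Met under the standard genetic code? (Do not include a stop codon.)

32

Lys: 2 codons.
Gln: 2 codons.
Tyr: 2 codons.
His: 2 codons.
His: 2 codons.
Met: 1 codon.
2 × 2 × 2 × 2 × 2 × 1 = 32.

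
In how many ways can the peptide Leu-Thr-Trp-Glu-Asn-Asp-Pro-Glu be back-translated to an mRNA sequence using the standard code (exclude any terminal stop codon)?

Leu: 6 codons.
Thr: 4 codons.
Trp: 1 codon.
Glu: 2 codons.
Asn: 2 codons.
Asp: 2 codons.
Pro: 4 codons.
Glu: 2 codons.
6 × 4 × 1 × 2 × 2 × 2 × 4 × 2 = 1536.

1536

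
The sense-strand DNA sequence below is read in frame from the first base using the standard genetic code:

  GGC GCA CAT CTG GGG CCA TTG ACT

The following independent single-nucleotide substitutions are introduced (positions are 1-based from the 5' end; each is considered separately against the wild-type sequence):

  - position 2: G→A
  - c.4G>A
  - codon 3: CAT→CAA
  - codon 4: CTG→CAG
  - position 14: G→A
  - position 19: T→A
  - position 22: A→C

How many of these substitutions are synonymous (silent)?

0

Codon 1: GGC (Gly) → GAC (Asp) — missense.
Codon 2: GCA (Ala) → ACA (Thr) — missense.
Codon 3: CAT (His) → CAA (Gln) — missense.
Codon 4: CTG (Leu) → CAG (Gln) — missense.
Codon 5: GGG (Gly) → GAG (Glu) — missense.
Codon 7: TTG (Leu) → ATG (Met) — missense.
Codon 8: ACT (Thr) → CCT (Pro) — missense.
Synonymous: 0 of 7.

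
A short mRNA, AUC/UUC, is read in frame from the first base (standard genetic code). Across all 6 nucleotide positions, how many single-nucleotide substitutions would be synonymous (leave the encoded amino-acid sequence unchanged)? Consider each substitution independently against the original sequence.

3

Codon 1 (AUC, Ile): 2 synonymous substitutions.
Codon 2 (UUC, Phe): 1 synonymous substitution.
Total: 2 + 1 = 3.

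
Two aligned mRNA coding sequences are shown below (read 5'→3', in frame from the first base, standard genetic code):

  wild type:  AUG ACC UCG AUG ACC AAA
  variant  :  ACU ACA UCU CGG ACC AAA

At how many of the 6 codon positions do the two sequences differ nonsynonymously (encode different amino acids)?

Codon 1: AUG Met / ACU Thr — nonsynonymous.
Codon 2: ACC Thr / ACA Thr — synonymous.
Codon 3: UCG Ser / UCU Ser — synonymous.
Codon 4: AUG Met / CGG Arg — nonsynonymous.
Codon 5: ACC Thr / ACC Thr — identical.
Codon 6: AAA Lys / AAA Lys — identical.
Nonsynonymous differences: 2.

2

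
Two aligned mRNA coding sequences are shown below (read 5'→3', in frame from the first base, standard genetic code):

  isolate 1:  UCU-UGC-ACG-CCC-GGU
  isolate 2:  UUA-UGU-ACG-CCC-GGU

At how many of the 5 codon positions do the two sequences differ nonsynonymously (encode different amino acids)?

1

Codon 1: UCU Ser / UUA Leu — nonsynonymous.
Codon 2: UGC Cys / UGU Cys — synonymous.
Codon 3: ACG Thr / ACG Thr — identical.
Codon 4: CCC Pro / CCC Pro — identical.
Codon 5: GGU Gly / GGU Gly — identical.
Nonsynonymous differences: 1.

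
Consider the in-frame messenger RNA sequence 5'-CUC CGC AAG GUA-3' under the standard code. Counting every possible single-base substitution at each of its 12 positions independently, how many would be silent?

Codon 1 (CUC, Leu): 3 synonymous substitutions.
Codon 2 (CGC, Arg): 3 synonymous substitutions.
Codon 3 (AAG, Lys): 1 synonymous substitution.
Codon 4 (GUA, Val): 3 synonymous substitutions.
Total: 3 + 3 + 1 + 3 = 10.

10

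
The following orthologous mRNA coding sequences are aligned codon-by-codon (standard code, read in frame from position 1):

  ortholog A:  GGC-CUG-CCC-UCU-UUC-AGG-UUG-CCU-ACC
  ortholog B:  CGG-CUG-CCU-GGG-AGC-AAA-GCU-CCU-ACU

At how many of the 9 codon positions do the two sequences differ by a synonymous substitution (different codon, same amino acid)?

Codon 1: GGC Gly / CGG Arg — nonsynonymous.
Codon 2: CUG Leu / CUG Leu — identical.
Codon 3: CCC Pro / CCU Pro — synonymous.
Codon 4: UCU Ser / GGG Gly — nonsynonymous.
Codon 5: UUC Phe / AGC Ser — nonsynonymous.
Codon 6: AGG Arg / AAA Lys — nonsynonymous.
Codon 7: UUG Leu / GCU Ala — nonsynonymous.
Codon 8: CCU Pro / CCU Pro — identical.
Codon 9: ACC Thr / ACU Thr — synonymous.
Synonymous differences: 2.

2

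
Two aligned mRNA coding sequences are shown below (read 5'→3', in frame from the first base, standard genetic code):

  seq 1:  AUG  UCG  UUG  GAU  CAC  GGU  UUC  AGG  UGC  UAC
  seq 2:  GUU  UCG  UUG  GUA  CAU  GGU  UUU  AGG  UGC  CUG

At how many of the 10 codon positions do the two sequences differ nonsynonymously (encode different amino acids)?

Codon 1: AUG Met / GUU Val — nonsynonymous.
Codon 2: UCG Ser / UCG Ser — identical.
Codon 3: UUG Leu / UUG Leu — identical.
Codon 4: GAU Asp / GUA Val — nonsynonymous.
Codon 5: CAC His / CAU His — synonymous.
Codon 6: GGU Gly / GGU Gly — identical.
Codon 7: UUC Phe / UUU Phe — synonymous.
Codon 8: AGG Arg / AGG Arg — identical.
Codon 9: UGC Cys / UGC Cys — identical.
Codon 10: UAC Tyr / CUG Leu — nonsynonymous.
Nonsynonymous differences: 3.

3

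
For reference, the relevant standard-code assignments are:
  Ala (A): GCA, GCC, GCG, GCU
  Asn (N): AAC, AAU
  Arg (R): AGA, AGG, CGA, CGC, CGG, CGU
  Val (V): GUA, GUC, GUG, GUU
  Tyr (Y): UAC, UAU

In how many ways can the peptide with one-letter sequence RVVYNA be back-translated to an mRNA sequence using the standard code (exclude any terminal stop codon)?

Arg: 6 codons.
Val: 4 codons.
Val: 4 codons.
Tyr: 2 codons.
Asn: 2 codons.
Ala: 4 codons.
6 × 4 × 4 × 2 × 2 × 4 = 1536.

1536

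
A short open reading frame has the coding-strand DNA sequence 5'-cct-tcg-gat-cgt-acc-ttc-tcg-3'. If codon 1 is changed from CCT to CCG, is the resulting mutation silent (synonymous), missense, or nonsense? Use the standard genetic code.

silent

Position 3 falls in codon 1: CCT → Pro.
After the substitution the codon is CCG → Pro.
Both encode Pro, so the change is synonymous.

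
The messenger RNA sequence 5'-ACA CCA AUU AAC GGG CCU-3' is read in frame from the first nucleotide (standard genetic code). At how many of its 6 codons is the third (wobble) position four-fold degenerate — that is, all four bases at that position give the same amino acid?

Codon 1 ACA (Thr): third position 4-fold.
Codon 2 CCA (Pro): third position 4-fold.
Codon 3 AUU (Ile): third position 3-fold.
Codon 4 AAC (Asn): third position 2-fold.
Codon 5 GGG (Gly): third position 4-fold.
Codon 6 CCU (Pro): third position 4-fold.
Four-fold degenerate third positions: 4.

4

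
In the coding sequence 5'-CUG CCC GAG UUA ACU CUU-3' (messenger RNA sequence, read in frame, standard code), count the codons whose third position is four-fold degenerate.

Codon 1 CUG (Leu): third position 4-fold.
Codon 2 CCC (Pro): third position 4-fold.
Codon 3 GAG (Glu): third position 2-fold.
Codon 4 UUA (Leu): third position 2-fold.
Codon 5 ACU (Thr): third position 4-fold.
Codon 6 CUU (Leu): third position 4-fold.
Four-fold degenerate third positions: 4.

4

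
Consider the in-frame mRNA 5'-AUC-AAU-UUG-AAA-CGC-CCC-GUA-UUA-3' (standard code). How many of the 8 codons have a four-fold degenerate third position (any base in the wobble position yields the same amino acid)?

Codon 1 AUC (Ile): third position 3-fold.
Codon 2 AAU (Asn): third position 2-fold.
Codon 3 UUG (Leu): third position 2-fold.
Codon 4 AAA (Lys): third position 2-fold.
Codon 5 CGC (Arg): third position 4-fold.
Codon 6 CCC (Pro): third position 4-fold.
Codon 7 GUA (Val): third position 4-fold.
Codon 8 UUA (Leu): third position 2-fold.
Four-fold degenerate third positions: 3.

3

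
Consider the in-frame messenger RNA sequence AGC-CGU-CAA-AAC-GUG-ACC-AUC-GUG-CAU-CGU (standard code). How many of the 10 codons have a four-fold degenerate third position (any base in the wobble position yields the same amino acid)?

Codon 1 AGC (Ser): third position 2-fold.
Codon 2 CGU (Arg): third position 4-fold.
Codon 3 CAA (Gln): third position 2-fold.
Codon 4 AAC (Asn): third position 2-fold.
Codon 5 GUG (Val): third position 4-fold.
Codon 6 ACC (Thr): third position 4-fold.
Codon 7 AUC (Ile): third position 3-fold.
Codon 8 GUG (Val): third position 4-fold.
Codon 9 CAU (His): third position 2-fold.
Codon 10 CGU (Arg): third position 4-fold.
Four-fold degenerate third positions: 5.

5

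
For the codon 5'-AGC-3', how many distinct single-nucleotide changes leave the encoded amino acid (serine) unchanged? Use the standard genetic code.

Position 1: none → 0 synonymous.
Position 2: none → 0 synonymous.
Position 3: AGU → 1 synonymous.
Total: 0 + 0 + 1 = 1.

1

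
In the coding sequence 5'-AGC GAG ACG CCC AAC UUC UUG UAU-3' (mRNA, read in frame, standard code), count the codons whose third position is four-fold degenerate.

2

Codon 1 AGC (Ser): third position 2-fold.
Codon 2 GAG (Glu): third position 2-fold.
Codon 3 ACG (Thr): third position 4-fold.
Codon 4 CCC (Pro): third position 4-fold.
Codon 5 AAC (Asn): third position 2-fold.
Codon 6 UUC (Phe): third position 2-fold.
Codon 7 UUG (Leu): third position 2-fold.
Codon 8 UAU (Tyr): third position 2-fold.
Four-fold degenerate third positions: 2.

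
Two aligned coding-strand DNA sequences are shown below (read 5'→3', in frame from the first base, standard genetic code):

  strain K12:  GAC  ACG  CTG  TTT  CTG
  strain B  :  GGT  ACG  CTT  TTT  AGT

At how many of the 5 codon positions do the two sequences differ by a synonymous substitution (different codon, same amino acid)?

Codon 1: GAC Asp / GGT Gly — nonsynonymous.
Codon 2: ACG Thr / ACG Thr — identical.
Codon 3: CTG Leu / CTT Leu — synonymous.
Codon 4: TTT Phe / TTT Phe — identical.
Codon 5: CTG Leu / AGT Ser — nonsynonymous.
Synonymous differences: 1.

1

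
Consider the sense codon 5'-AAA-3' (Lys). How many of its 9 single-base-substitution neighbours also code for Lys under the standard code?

1

Position 1: none → 0 synonymous.
Position 2: none → 0 synonymous.
Position 3: AAG → 1 synonymous.
Total: 0 + 0 + 1 = 1.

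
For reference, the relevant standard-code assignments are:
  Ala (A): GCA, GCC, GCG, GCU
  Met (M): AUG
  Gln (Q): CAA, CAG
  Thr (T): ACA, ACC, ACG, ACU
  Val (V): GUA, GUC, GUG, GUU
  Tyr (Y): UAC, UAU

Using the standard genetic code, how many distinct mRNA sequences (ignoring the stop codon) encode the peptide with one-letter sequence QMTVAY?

Gln: 2 codons.
Met: 1 codon.
Thr: 4 codons.
Val: 4 codons.
Ala: 4 codons.
Tyr: 2 codons.
2 × 1 × 4 × 4 × 4 × 2 = 256.

256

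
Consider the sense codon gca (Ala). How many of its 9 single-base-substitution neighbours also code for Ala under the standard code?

Position 1: none → 0 synonymous.
Position 2: none → 0 synonymous.
Position 3: GCT, GCC, GCG → 3 synonymous.
Total: 0 + 0 + 3 = 3.

3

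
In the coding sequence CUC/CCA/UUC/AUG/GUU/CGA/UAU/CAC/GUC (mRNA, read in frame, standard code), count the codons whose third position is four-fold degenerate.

Codon 1 CUC (Leu): third position 4-fold.
Codon 2 CCA (Pro): third position 4-fold.
Codon 3 UUC (Phe): third position 2-fold.
Codon 4 AUG (Met): third position 1-fold.
Codon 5 GUU (Val): third position 4-fold.
Codon 6 CGA (Arg): third position 4-fold.
Codon 7 UAU (Tyr): third position 2-fold.
Codon 8 CAC (His): third position 2-fold.
Codon 9 GUC (Val): third position 4-fold.
Four-fold degenerate third positions: 5.

5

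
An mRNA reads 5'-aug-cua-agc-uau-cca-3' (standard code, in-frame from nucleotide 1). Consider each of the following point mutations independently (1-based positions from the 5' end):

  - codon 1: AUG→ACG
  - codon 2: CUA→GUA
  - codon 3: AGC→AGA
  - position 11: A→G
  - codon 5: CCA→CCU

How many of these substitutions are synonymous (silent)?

1

Codon 1: AUG (Met) → ACG (Thr) — missense.
Codon 2: CUA (Leu) → GUA (Val) — missense.
Codon 3: AGC (Ser) → AGA (Arg) — missense.
Codon 4: UAU (Tyr) → UGU (Cys) — missense.
Codon 5: CCA (Pro) → CCU (Pro) — synonymous.
Synonymous: 1 of 5.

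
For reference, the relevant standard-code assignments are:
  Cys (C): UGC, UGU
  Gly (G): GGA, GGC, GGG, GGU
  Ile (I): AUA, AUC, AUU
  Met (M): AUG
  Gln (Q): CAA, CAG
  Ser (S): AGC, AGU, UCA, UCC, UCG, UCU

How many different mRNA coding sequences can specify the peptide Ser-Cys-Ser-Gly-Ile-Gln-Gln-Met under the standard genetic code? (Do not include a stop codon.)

3456

Ser: 6 codons.
Cys: 2 codons.
Ser: 6 codons.
Gly: 4 codons.
Ile: 3 codons.
Gln: 2 codons.
Gln: 2 codons.
Met: 1 codon.
6 × 2 × 6 × 4 × 3 × 2 × 2 × 1 = 3456.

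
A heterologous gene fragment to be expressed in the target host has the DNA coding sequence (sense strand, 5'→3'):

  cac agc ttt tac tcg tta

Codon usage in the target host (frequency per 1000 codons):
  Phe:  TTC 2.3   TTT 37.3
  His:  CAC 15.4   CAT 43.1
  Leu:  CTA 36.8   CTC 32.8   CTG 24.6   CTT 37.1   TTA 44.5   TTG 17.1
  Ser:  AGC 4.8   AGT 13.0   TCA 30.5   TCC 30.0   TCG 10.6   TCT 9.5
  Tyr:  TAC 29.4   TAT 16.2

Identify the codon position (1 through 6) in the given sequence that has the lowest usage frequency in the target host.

2

Codon 1 CAC (His): 15.4 per 1000.
Codon 2 AGC (Ser): 4.8 per 1000.
Codon 3 TTT (Phe): 37.3 per 1000.
Codon 4 TAC (Tyr): 29.4 per 1000.
Codon 5 TCG (Ser): 10.6 per 1000.
Codon 6 TTA (Leu): 44.5 per 1000.
Lowest frequency is 4.8 at codon 2.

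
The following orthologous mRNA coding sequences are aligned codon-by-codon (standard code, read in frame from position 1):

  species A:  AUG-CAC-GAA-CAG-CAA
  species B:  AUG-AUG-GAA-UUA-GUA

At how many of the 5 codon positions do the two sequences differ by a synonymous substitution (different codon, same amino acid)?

Codon 1: AUG Met / AUG Met — identical.
Codon 2: CAC His / AUG Met — nonsynonymous.
Codon 3: GAA Glu / GAA Glu — identical.
Codon 4: CAG Gln / UUA Leu — nonsynonymous.
Codon 5: CAA Gln / GUA Val — nonsynonymous.
Synonymous differences: 0.

0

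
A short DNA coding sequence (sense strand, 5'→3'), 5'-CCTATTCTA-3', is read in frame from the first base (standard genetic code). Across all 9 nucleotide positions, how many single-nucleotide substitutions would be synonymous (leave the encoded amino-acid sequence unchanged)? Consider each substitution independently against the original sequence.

Codon 1 (CCT, Pro): 3 synonymous substitutions.
Codon 2 (ATT, Ile): 2 synonymous substitutions.
Codon 3 (CTA, Leu): 4 synonymous substitutions.
Total: 3 + 2 + 4 = 9.

9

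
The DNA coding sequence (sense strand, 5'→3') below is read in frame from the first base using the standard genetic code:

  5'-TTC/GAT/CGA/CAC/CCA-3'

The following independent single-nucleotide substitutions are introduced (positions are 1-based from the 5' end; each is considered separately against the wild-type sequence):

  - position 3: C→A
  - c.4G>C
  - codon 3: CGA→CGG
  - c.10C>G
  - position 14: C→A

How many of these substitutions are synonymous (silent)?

Codon 1: TTC (Phe) → TTA (Leu) — missense.
Codon 2: GAT (Asp) → CAT (His) — missense.
Codon 3: CGA (Arg) → CGG (Arg) — synonymous.
Codon 4: CAC (His) → GAC (Asp) — missense.
Codon 5: CCA (Pro) → CAA (Gln) — missense.
Synonymous: 1 of 5.

1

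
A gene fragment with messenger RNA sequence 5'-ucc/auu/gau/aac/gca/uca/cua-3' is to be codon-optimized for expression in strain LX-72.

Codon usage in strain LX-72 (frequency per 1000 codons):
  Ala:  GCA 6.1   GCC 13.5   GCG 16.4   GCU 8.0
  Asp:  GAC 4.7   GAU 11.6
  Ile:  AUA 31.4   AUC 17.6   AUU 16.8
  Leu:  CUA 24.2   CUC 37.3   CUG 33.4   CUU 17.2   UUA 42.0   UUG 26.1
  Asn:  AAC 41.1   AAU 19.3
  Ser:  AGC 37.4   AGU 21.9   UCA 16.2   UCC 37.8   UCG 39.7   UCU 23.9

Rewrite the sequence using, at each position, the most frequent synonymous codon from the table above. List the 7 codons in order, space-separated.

Codon 1 (Ser): best is UCG at 39.7.
Codon 2 (Ile): best is AUA at 31.4.
Codon 3 (Asp): best is GAU at 11.6.
Codon 4 (Asn): best is AAC at 41.1.
Codon 5 (Ala): best is GCG at 16.4.
Codon 6 (Ser): best is UCG at 39.7.
Codon 7 (Leu): best is UUA at 42.0.

UCG AUA GAU AAC GCG UCG UUA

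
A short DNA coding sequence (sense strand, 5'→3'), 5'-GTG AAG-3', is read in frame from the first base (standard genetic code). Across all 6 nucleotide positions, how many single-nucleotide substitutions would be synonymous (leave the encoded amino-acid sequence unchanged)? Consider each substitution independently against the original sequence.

Codon 1 (GTG, Val): 3 synonymous substitutions.
Codon 2 (AAG, Lys): 1 synonymous substitution.
Total: 3 + 1 = 4.

4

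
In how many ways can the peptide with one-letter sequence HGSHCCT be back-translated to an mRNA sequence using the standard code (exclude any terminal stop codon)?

1536

His: 2 codons.
Gly: 4 codons.
Ser: 6 codons.
His: 2 codons.
Cys: 2 codons.
Cys: 2 codons.
Thr: 4 codons.
2 × 4 × 6 × 2 × 2 × 2 × 4 = 1536.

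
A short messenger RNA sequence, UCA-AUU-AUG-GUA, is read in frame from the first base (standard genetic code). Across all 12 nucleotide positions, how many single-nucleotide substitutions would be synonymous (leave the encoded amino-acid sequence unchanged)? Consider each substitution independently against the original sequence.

Codon 1 (UCA, Ser): 3 synonymous substitutions.
Codon 2 (AUU, Ile): 2 synonymous substitutions.
Codon 3 (AUG, Met): 0 synonymous substitutions.
Codon 4 (GUA, Val): 3 synonymous substitutions.
Total: 3 + 2 + 0 + 3 = 8.

8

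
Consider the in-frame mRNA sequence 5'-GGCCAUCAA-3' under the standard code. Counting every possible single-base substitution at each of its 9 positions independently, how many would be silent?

5

Codon 1 (GGC, Gly): 3 synonymous substitutions.
Codon 2 (CAU, His): 1 synonymous substitution.
Codon 3 (CAA, Gln): 1 synonymous substitution.
Total: 3 + 1 + 1 = 5.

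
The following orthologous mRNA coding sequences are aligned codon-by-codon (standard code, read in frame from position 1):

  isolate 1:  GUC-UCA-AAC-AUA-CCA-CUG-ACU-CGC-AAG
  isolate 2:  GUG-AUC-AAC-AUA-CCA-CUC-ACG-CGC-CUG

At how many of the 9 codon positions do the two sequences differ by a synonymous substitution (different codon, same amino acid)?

3

Codon 1: GUC Val / GUG Val — synonymous.
Codon 2: UCA Ser / AUC Ile — nonsynonymous.
Codon 3: AAC Asn / AAC Asn — identical.
Codon 4: AUA Ile / AUA Ile — identical.
Codon 5: CCA Pro / CCA Pro — identical.
Codon 6: CUG Leu / CUC Leu — synonymous.
Codon 7: ACU Thr / ACG Thr — synonymous.
Codon 8: CGC Arg / CGC Arg — identical.
Codon 9: AAG Lys / CUG Leu — nonsynonymous.
Synonymous differences: 3.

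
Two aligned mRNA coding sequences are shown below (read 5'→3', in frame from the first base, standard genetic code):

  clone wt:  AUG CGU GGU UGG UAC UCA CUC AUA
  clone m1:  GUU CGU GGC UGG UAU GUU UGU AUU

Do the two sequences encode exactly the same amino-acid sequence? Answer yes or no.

Codon 1: AUG Met / GUU Val — nonsynonymous.
Codon 2: CGU Arg / CGU Arg — identical.
Codon 3: GGU Gly / GGC Gly — synonymous.
Codon 4: UGG Trp / UGG Trp — identical.
Codon 5: UAC Tyr / UAU Tyr — synonymous.
Codon 6: UCA Ser / GUU Val — nonsynonymous.
Codon 7: CUC Leu / UGU Cys — nonsynonymous.
Codon 8: AUA Ile / AUU Ile — synonymous.
Nonsynonymous differences: 3 → different protein.

no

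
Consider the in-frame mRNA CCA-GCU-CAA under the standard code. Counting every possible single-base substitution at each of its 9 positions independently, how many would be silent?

Codon 1 (CCA, Pro): 3 synonymous substitutions.
Codon 2 (GCU, Ala): 3 synonymous substitutions.
Codon 3 (CAA, Gln): 1 synonymous substitution.
Total: 3 + 3 + 1 = 7.

7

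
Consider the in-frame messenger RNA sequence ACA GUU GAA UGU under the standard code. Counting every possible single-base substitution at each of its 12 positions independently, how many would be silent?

Codon 1 (ACA, Thr): 3 synonymous substitutions.
Codon 2 (GUU, Val): 3 synonymous substitutions.
Codon 3 (GAA, Glu): 1 synonymous substitution.
Codon 4 (UGU, Cys): 1 synonymous substitution.
Total: 3 + 3 + 1 + 1 = 8.

8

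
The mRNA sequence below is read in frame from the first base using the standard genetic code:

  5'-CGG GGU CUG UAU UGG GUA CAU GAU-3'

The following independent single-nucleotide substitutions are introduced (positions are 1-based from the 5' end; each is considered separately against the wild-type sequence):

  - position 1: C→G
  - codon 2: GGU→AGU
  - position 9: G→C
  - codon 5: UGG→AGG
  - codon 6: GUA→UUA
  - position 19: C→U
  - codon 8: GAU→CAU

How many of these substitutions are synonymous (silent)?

1

Codon 1: CGG (Arg) → GGG (Gly) — missense.
Codon 2: GGU (Gly) → AGU (Ser) — missense.
Codon 3: CUG (Leu) → CUC (Leu) — synonymous.
Codon 5: UGG (Trp) → AGG (Arg) — missense.
Codon 6: GUA (Val) → UUA (Leu) — missense.
Codon 7: CAU (His) → UAU (Tyr) — missense.
Codon 8: GAU (Asp) → CAU (His) — missense.
Synonymous: 1 of 7.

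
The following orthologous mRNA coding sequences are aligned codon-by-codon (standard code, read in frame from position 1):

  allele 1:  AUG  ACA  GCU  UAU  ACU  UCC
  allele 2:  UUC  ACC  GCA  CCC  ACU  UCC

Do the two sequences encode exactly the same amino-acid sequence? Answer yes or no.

no

Codon 1: AUG Met / UUC Phe — nonsynonymous.
Codon 2: ACA Thr / ACC Thr — synonymous.
Codon 3: GCU Ala / GCA Ala — synonymous.
Codon 4: UAU Tyr / CCC Pro — nonsynonymous.
Codon 5: ACU Thr / ACU Thr — identical.
Codon 6: UCC Ser / UCC Ser — identical.
Nonsynonymous differences: 2 → different protein.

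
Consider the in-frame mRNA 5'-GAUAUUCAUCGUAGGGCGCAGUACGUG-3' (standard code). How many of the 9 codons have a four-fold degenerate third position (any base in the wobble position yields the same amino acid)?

Codon 1 GAU (Asp): third position 2-fold.
Codon 2 AUU (Ile): third position 3-fold.
Codon 3 CAU (His): third position 2-fold.
Codon 4 CGU (Arg): third position 4-fold.
Codon 5 AGG (Arg): third position 2-fold.
Codon 6 GCG (Ala): third position 4-fold.
Codon 7 CAG (Gln): third position 2-fold.
Codon 8 UAC (Tyr): third position 2-fold.
Codon 9 GUG (Val): third position 4-fold.
Four-fold degenerate third positions: 3.

3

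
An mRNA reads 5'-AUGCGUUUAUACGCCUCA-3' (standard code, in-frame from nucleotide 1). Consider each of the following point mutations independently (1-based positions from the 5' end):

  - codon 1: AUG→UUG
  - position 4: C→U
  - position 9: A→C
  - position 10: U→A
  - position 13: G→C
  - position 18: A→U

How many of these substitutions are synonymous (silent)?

1

Codon 1: AUG (Met) → UUG (Leu) — missense.
Codon 2: CGU (Arg) → UGU (Cys) — missense.
Codon 3: UUA (Leu) → UUC (Phe) — missense.
Codon 4: UAC (Tyr) → AAC (Asn) — missense.
Codon 5: GCC (Ala) → CCC (Pro) — missense.
Codon 6: UCA (Ser) → UCU (Ser) — synonymous.
Synonymous: 1 of 6.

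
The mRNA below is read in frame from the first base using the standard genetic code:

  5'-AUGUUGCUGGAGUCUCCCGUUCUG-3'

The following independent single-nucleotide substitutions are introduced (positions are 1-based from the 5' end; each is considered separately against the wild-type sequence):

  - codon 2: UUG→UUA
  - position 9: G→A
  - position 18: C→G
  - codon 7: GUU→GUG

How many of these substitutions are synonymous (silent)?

4

Codon 2: UUG (Leu) → UUA (Leu) — synonymous.
Codon 3: CUG (Leu) → CUA (Leu) — synonymous.
Codon 6: CCC (Pro) → CCG (Pro) — synonymous.
Codon 7: GUU (Val) → GUG (Val) — synonymous.
Synonymous: 4 of 4.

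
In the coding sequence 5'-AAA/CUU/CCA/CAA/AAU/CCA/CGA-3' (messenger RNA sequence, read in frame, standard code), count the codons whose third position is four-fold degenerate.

Codon 1 AAA (Lys): third position 2-fold.
Codon 2 CUU (Leu): third position 4-fold.
Codon 3 CCA (Pro): third position 4-fold.
Codon 4 CAA (Gln): third position 2-fold.
Codon 5 AAU (Asn): third position 2-fold.
Codon 6 CCA (Pro): third position 4-fold.
Codon 7 CGA (Arg): third position 4-fold.
Four-fold degenerate third positions: 4.

4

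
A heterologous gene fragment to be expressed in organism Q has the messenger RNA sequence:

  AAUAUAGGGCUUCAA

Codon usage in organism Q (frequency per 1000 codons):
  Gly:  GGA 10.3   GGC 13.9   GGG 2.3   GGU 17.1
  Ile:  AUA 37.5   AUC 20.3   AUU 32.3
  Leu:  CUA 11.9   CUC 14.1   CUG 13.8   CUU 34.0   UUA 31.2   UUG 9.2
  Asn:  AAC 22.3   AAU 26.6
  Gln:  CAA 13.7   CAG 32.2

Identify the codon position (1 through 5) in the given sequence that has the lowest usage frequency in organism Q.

Codon 1 AAU (Asn): 26.6 per 1000.
Codon 2 AUA (Ile): 37.5 per 1000.
Codon 3 GGG (Gly): 2.3 per 1000.
Codon 4 CUU (Leu): 34.0 per 1000.
Codon 5 CAA (Gln): 13.7 per 1000.
Lowest frequency is 2.3 at codon 3.

3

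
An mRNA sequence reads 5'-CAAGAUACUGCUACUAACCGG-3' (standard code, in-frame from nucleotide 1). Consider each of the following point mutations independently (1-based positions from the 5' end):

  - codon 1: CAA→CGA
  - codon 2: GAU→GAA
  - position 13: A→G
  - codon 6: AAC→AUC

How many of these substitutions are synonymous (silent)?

0

Codon 1: CAA (Gln) → CGA (Arg) — missense.
Codon 2: GAU (Asp) → GAA (Glu) — missense.
Codon 5: ACU (Thr) → GCU (Ala) — missense.
Codon 6: AAC (Asn) → AUC (Ile) — missense.
Synonymous: 0 of 4.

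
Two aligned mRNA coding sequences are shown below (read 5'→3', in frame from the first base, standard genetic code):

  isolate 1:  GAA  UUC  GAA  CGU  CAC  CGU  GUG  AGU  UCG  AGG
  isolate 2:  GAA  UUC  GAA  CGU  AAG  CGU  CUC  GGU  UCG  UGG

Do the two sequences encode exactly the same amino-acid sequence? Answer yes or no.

no

Codon 1: GAA Glu / GAA Glu — identical.
Codon 2: UUC Phe / UUC Phe — identical.
Codon 3: GAA Glu / GAA Glu — identical.
Codon 4: CGU Arg / CGU Arg — identical.
Codon 5: CAC His / AAG Lys — nonsynonymous.
Codon 6: CGU Arg / CGU Arg — identical.
Codon 7: GUG Val / CUC Leu — nonsynonymous.
Codon 8: AGU Ser / GGU Gly — nonsynonymous.
Codon 9: UCG Ser / UCG Ser — identical.
Codon 10: AGG Arg / UGG Trp — nonsynonymous.
Nonsynonymous differences: 4 → different protein.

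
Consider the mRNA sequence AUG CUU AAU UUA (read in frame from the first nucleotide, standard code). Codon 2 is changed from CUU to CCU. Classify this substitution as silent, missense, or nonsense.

missense

Position 5 falls in codon 2: CUU → Leu.
After the substitution the codon is CCU → Pro.
Leu ≠ Pro, so this is a missense mutation.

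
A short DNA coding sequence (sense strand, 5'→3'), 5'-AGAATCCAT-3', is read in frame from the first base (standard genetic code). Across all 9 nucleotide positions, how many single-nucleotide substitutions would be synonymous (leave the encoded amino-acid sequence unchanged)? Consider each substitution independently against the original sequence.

5

Codon 1 (AGA, Arg): 2 synonymous substitutions.
Codon 2 (ATC, Ile): 2 synonymous substitutions.
Codon 3 (CAT, His): 1 synonymous substitution.
Total: 2 + 2 + 1 = 5.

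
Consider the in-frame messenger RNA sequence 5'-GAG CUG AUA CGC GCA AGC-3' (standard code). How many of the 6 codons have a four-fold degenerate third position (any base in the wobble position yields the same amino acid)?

Codon 1 GAG (Glu): third position 2-fold.
Codon 2 CUG (Leu): third position 4-fold.
Codon 3 AUA (Ile): third position 3-fold.
Codon 4 CGC (Arg): third position 4-fold.
Codon 5 GCA (Ala): third position 4-fold.
Codon 6 AGC (Ser): third position 2-fold.
Four-fold degenerate third positions: 3.

3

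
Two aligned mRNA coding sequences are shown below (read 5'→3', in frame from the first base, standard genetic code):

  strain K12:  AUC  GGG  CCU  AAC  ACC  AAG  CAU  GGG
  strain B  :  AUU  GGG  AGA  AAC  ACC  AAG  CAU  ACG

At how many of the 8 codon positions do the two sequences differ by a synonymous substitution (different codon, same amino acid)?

1

Codon 1: AUC Ile / AUU Ile — synonymous.
Codon 2: GGG Gly / GGG Gly — identical.
Codon 3: CCU Pro / AGA Arg — nonsynonymous.
Codon 4: AAC Asn / AAC Asn — identical.
Codon 5: ACC Thr / ACC Thr — identical.
Codon 6: AAG Lys / AAG Lys — identical.
Codon 7: CAU His / CAU His — identical.
Codon 8: GGG Gly / ACG Thr — nonsynonymous.
Synonymous differences: 1.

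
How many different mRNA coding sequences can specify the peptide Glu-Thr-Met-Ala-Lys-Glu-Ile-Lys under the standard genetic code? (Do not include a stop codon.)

Glu: 2 codons.
Thr: 4 codons.
Met: 1 codon.
Ala: 4 codons.
Lys: 2 codons.
Glu: 2 codons.
Ile: 3 codons.
Lys: 2 codons.
2 × 4 × 1 × 4 × 2 × 2 × 3 × 2 = 768.

768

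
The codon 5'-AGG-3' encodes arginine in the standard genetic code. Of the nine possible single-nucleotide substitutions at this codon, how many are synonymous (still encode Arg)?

Position 1: CGG → 1 synonymous.
Position 2: none → 0 synonymous.
Position 3: AGA → 1 synonymous.
Total: 1 + 0 + 1 = 2.

2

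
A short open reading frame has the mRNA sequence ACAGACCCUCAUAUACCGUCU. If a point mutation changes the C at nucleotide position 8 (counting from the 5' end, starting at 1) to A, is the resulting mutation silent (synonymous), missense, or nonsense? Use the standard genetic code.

missense

Position 8 falls in codon 3: CCU → Pro.
After the substitution the codon is CAU → His.
Pro ≠ His, so this is a missense mutation.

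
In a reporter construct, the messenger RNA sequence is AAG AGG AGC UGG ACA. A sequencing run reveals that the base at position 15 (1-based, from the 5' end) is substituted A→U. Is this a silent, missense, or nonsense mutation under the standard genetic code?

silent

Position 15 falls in codon 5: ACA → Thr.
After the substitution the codon is ACU → Thr.
Both encode Thr, so the change is synonymous.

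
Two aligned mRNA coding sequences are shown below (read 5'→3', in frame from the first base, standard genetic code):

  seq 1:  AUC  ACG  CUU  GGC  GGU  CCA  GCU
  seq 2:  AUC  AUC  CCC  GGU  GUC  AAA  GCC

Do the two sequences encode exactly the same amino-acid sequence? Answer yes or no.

Codon 1: AUC Ile / AUC Ile — identical.
Codon 2: ACG Thr / AUC Ile — nonsynonymous.
Codon 3: CUU Leu / CCC Pro — nonsynonymous.
Codon 4: GGC Gly / GGU Gly — synonymous.
Codon 5: GGU Gly / GUC Val — nonsynonymous.
Codon 6: CCA Pro / AAA Lys — nonsynonymous.
Codon 7: GCU Ala / GCC Ala — synonymous.
Nonsynonymous differences: 4 → different protein.

no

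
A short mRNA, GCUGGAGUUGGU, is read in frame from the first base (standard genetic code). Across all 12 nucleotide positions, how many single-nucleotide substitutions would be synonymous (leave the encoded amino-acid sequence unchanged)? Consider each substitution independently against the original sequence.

12

Codon 1 (GCU, Ala): 3 synonymous substitutions.
Codon 2 (GGA, Gly): 3 synonymous substitutions.
Codon 3 (GUU, Val): 3 synonymous substitutions.
Codon 4 (GGU, Gly): 3 synonymous substitutions.
Total: 3 + 3 + 3 + 3 = 12.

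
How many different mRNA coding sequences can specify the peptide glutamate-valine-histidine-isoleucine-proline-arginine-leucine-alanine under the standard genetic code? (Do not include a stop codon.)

27648

Glu: 2 codons.
Val: 4 codons.
His: 2 codons.
Ile: 3 codons.
Pro: 4 codons.
Arg: 6 codons.
Leu: 6 codons.
Ala: 4 codons.
2 × 4 × 2 × 3 × 4 × 6 × 6 × 4 = 27648.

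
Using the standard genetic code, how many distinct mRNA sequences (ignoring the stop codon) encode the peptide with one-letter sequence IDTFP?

192

Ile: 3 codons.
Asp: 2 codons.
Thr: 4 codons.
Phe: 2 codons.
Pro: 4 codons.
3 × 2 × 4 × 2 × 4 = 192.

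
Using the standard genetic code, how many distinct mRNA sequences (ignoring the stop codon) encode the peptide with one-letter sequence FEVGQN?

256

Phe: 2 codons.
Glu: 2 codons.
Val: 4 codons.
Gly: 4 codons.
Gln: 2 codons.
Asn: 2 codons.
2 × 2 × 4 × 4 × 2 × 2 = 256.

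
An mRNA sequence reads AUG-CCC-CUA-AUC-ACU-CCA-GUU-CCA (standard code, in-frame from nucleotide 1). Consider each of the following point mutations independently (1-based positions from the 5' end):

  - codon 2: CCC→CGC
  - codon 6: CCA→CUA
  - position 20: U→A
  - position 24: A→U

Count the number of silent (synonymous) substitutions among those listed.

Codon 2: CCC (Pro) → CGC (Arg) — missense.
Codon 6: CCA (Pro) → CUA (Leu) — missense.
Codon 7: GUU (Val) → GAU (Asp) — missense.
Codon 8: CCA (Pro) → CCU (Pro) — synonymous.
Synonymous: 1 of 4.

1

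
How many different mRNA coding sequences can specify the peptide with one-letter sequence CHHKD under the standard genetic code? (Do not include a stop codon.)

32

Cys: 2 codons.
His: 2 codons.
His: 2 codons.
Lys: 2 codons.
Asp: 2 codons.
2 × 2 × 2 × 2 × 2 = 32.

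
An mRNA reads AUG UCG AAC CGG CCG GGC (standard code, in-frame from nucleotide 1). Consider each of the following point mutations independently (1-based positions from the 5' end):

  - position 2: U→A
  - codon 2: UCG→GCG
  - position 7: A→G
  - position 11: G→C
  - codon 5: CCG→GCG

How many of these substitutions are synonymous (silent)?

0

Codon 1: AUG (Met) → AAG (Lys) — missense.
Codon 2: UCG (Ser) → GCG (Ala) — missense.
Codon 3: AAC (Asn) → GAC (Asp) — missense.
Codon 4: CGG (Arg) → CCG (Pro) — missense.
Codon 5: CCG (Pro) → GCG (Ala) — missense.
Synonymous: 0 of 5.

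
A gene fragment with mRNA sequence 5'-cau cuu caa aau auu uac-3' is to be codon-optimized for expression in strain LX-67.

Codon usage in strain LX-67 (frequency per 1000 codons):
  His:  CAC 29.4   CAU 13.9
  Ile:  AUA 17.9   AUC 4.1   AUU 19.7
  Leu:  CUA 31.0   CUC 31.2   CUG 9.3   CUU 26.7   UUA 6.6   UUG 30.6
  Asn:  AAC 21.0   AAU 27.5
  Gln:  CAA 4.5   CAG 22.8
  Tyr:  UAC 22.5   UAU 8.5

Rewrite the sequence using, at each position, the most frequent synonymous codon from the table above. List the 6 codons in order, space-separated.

CAC CUC CAG AAU AUU UAC

Codon 1 (His): best is CAC at 29.4.
Codon 2 (Leu): best is CUC at 31.2.
Codon 3 (Gln): best is CAG at 22.8.
Codon 4 (Asn): best is AAU at 27.5.
Codon 5 (Ile): best is AUU at 19.7.
Codon 6 (Tyr): best is UAC at 22.5.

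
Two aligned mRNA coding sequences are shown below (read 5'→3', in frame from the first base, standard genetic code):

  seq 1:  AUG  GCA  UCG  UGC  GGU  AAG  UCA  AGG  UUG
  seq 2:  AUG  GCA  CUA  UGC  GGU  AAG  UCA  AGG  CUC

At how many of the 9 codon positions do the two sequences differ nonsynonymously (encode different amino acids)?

1

Codon 1: AUG Met / AUG Met — identical.
Codon 2: GCA Ala / GCA Ala — identical.
Codon 3: UCG Ser / CUA Leu — nonsynonymous.
Codon 4: UGC Cys / UGC Cys — identical.
Codon 5: GGU Gly / GGU Gly — identical.
Codon 6: AAG Lys / AAG Lys — identical.
Codon 7: UCA Ser / UCA Ser — identical.
Codon 8: AGG Arg / AGG Arg — identical.
Codon 9: UUG Leu / CUC Leu — synonymous.
Nonsynonymous differences: 1.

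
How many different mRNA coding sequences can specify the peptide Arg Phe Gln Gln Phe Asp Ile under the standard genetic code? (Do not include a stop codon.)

576

Arg: 6 codons.
Phe: 2 codons.
Gln: 2 codons.
Gln: 2 codons.
Phe: 2 codons.
Asp: 2 codons.
Ile: 3 codons.
6 × 2 × 2 × 2 × 2 × 2 × 3 = 576.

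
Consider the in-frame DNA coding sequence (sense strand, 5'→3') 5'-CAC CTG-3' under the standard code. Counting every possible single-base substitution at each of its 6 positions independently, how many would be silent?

Codon 1 (CAC, His): 1 synonymous substitution.
Codon 2 (CTG, Leu): 4 synonymous substitutions.
Total: 1 + 4 = 5.

5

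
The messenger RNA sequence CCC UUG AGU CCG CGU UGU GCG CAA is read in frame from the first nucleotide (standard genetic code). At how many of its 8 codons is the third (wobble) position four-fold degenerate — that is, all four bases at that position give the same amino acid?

Codon 1 CCC (Pro): third position 4-fold.
Codon 2 UUG (Leu): third position 2-fold.
Codon 3 AGU (Ser): third position 2-fold.
Codon 4 CCG (Pro): third position 4-fold.
Codon 5 CGU (Arg): third position 4-fold.
Codon 6 UGU (Cys): third position 2-fold.
Codon 7 GCG (Ala): third position 4-fold.
Codon 8 CAA (Gln): third position 2-fold.
Four-fold degenerate third positions: 4.

4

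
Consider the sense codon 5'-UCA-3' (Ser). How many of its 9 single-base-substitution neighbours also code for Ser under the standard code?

3

Position 1: none → 0 synonymous.
Position 2: none → 0 synonymous.
Position 3: UCU, UCC, UCG → 3 synonymous.
Total: 0 + 0 + 3 = 3.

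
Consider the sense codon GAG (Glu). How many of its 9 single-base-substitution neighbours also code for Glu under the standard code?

Position 1: none → 0 synonymous.
Position 2: none → 0 synonymous.
Position 3: GAA → 1 synonymous.
Total: 0 + 0 + 1 = 1.

1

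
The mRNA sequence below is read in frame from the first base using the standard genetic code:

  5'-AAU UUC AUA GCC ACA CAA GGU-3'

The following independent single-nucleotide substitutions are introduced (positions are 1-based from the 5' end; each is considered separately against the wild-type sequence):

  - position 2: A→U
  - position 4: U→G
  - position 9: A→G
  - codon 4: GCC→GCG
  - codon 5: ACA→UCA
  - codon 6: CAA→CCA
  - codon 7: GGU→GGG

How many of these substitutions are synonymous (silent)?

Codon 1: AAU (Asn) → AUU (Ile) — missense.
Codon 2: UUC (Phe) → GUC (Val) — missense.
Codon 3: AUA (Ile) → AUG (Met) — missense.
Codon 4: GCC (Ala) → GCG (Ala) — synonymous.
Codon 5: ACA (Thr) → UCA (Ser) — missense.
Codon 6: CAA (Gln) → CCA (Pro) — missense.
Codon 7: GGU (Gly) → GGG (Gly) — synonymous.
Synonymous: 2 of 7.

2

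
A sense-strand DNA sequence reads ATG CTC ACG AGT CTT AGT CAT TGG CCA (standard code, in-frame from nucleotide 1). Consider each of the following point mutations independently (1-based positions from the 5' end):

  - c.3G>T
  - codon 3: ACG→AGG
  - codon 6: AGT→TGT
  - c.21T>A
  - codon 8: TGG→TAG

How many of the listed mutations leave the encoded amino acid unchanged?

Codon 1: ATG (Met) → ATT (Ile) — missense.
Codon 3: ACG (Thr) → AGG (Arg) — missense.
Codon 6: AGT (Ser) → TGT (Cys) — missense.
Codon 7: CAT (His) → CAA (Gln) — missense.
Codon 8: TGG (Trp) → TAG (Stop) — nonsense.
Synonymous: 0 of 5.

0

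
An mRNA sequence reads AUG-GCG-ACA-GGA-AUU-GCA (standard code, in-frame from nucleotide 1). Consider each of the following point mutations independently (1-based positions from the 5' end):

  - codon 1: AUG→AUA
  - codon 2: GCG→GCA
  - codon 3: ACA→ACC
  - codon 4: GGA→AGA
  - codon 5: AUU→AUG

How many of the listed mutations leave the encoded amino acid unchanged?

2

Codon 1: AUG (Met) → AUA (Ile) — missense.
Codon 2: GCG (Ala) → GCA (Ala) — synonymous.
Codon 3: ACA (Thr) → ACC (Thr) — synonymous.
Codon 4: GGA (Gly) → AGA (Arg) — missense.
Codon 5: AUU (Ile) → AUG (Met) — missense.
Synonymous: 2 of 5.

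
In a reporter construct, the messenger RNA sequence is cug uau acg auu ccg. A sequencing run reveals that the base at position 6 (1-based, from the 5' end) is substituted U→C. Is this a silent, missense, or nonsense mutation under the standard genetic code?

silent

Position 6 falls in codon 2: UAU → Tyr.
After the substitution the codon is UAC → Tyr.
Both encode Tyr, so the change is synonymous.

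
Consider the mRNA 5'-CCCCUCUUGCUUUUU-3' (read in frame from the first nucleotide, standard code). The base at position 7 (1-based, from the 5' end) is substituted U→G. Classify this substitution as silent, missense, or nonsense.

Position 7 falls in codon 3: UUG → Leu.
After the substitution the codon is GUG → Val.
Leu ≠ Val, so this is a missense mutation.

missense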